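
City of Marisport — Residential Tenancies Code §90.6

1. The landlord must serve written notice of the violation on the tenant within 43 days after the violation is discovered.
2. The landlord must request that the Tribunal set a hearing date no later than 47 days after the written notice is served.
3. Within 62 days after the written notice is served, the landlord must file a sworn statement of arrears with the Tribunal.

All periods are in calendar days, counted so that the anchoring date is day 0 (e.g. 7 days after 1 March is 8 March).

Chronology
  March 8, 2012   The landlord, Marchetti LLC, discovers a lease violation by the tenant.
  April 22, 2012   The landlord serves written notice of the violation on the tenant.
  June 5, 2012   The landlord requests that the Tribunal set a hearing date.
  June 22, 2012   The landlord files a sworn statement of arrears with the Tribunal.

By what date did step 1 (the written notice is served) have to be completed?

Step 1 runs from March 8, 2012, when the violation is discovered. 43 days after March 8, 2012 is April 20, 2012.

April 20, 2012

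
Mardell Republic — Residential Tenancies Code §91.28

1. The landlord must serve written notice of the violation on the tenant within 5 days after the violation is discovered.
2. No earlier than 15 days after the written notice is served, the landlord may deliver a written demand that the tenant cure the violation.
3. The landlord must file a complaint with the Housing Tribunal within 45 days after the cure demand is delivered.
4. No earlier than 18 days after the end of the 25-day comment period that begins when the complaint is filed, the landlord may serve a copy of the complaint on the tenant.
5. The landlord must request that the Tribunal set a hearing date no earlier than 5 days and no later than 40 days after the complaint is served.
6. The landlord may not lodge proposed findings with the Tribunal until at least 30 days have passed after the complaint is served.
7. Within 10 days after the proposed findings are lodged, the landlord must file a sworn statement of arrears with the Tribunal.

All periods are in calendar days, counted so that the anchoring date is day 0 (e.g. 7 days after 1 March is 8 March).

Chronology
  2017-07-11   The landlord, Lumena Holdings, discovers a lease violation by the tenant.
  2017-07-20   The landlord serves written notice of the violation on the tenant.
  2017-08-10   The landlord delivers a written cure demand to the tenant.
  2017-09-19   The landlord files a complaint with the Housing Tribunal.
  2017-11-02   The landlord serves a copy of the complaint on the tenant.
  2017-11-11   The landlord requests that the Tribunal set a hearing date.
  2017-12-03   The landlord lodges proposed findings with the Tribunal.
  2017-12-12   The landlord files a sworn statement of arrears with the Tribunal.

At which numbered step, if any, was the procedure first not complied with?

Step 1

(1) due by 2017-07-11 + 5 days = 2017-07-16; done 2017-07-20 — 4 days late.
Later steps need not be reached.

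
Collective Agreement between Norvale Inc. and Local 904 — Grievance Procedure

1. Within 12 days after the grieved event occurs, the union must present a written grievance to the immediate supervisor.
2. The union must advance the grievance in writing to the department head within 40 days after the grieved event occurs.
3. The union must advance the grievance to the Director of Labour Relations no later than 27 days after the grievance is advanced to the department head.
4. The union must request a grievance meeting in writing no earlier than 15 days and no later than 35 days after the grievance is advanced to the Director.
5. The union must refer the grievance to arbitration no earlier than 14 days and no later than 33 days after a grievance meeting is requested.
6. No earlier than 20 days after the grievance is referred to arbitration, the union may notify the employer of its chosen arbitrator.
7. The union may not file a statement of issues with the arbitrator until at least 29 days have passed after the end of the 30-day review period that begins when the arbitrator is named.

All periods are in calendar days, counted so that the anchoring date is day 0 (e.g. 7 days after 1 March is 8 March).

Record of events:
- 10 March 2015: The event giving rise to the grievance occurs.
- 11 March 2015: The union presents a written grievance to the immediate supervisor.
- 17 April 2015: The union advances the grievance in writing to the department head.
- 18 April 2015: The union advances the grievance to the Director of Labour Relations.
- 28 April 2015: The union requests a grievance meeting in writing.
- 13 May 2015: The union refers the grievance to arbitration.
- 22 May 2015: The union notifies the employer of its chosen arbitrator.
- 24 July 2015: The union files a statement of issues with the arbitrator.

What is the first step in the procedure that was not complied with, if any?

Step 4

(1) due by 10 March 2015 + 12 days = 22 March 2015; done 11 March 2015 — timely.
(2) due by 10 March 2015 + 40 days = 19 April 2015; done 17 April 2015 — timely.
(3) due by 17 April 2015 + 27 days = 14 May 2015; done 18 April 2015 — timely.
(4) the permitted window runs from 18 April 2015 + 15 = 3 May 2015 to 18 April 2015 + 35 = 23 May 2015; done 28 April 2015 — 5 days before the window opened.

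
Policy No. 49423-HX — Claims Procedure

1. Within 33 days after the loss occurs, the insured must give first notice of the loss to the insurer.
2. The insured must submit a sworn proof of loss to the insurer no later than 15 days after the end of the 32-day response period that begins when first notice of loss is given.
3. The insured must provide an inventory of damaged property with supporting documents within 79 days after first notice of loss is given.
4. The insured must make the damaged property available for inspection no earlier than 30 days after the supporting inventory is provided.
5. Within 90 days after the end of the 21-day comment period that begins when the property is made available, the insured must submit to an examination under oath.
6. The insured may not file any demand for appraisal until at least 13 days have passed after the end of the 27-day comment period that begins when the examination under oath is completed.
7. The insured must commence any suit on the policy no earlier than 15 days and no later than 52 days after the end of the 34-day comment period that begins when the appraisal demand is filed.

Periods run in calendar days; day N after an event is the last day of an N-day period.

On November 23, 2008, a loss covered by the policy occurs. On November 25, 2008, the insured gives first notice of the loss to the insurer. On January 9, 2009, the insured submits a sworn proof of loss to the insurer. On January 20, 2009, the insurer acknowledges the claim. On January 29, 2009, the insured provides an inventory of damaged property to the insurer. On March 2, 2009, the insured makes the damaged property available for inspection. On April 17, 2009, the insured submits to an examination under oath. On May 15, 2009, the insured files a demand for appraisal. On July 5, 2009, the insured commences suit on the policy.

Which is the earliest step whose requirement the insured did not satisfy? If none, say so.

Step 6

(1) due by November 23, 2008 + 33 days = December 26, 2008; November 25, 2008 is within that limit.
(2) due by December 27, 2008 + 15 days = January 11, 2009; done January 9, 2009 — timely.
(3) due by November 25, 2008 + 79 days = February 12, 2009; done January 29, 2009 — timely.
(4) permitted from January 29, 2009 + 30 days = February 28, 2009 onward; March 2, 2009 is on or after that date.
(5) due by March 23, 2009 + 90 days = June 21, 2009; April 17, 2009 is within that limit.
(6) permitted from May 14, 2009 + 13 days = May 27, 2009 onward; May 15, 2009 is 12 days before the earliest permitted date.
That is the first point of non-compliance.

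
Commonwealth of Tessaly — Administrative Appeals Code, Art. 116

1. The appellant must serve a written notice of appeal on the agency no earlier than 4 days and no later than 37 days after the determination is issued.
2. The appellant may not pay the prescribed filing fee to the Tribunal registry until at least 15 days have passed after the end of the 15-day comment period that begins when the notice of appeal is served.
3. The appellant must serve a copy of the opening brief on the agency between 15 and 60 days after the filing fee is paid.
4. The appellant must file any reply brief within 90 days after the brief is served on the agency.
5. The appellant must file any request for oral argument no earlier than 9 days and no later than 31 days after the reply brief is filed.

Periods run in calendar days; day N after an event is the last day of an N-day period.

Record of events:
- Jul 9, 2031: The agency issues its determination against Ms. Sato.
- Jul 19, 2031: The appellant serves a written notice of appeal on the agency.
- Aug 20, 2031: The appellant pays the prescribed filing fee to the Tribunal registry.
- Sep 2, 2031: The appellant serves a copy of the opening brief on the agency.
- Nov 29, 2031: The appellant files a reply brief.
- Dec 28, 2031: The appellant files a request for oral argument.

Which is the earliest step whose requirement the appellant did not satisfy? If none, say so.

Step 1 — 4 and 37 days from Jul 9, 2031 (when the determination is issued) are Jul 13, 2031 and Aug 15, 2031 respectively; done Jul 19, 2031, which is between those dates.
Step 2 — must wait 15 days from Aug 3, 2031 (end of the 15-day comment period, which began when the notice of appeal is served on Jul 19, 2031), so not before Aug 18, 2031; Aug 20, 2031 is on or after that date.
Step 3 — 15 and 60 days from Aug 20, 2031 (when the filing fee is paid) are Sep 4, 2031 and Oct 19, 2031 respectively; Sep 2, 2031 is 2 days too early.
Later steps need not be reached.

Step 3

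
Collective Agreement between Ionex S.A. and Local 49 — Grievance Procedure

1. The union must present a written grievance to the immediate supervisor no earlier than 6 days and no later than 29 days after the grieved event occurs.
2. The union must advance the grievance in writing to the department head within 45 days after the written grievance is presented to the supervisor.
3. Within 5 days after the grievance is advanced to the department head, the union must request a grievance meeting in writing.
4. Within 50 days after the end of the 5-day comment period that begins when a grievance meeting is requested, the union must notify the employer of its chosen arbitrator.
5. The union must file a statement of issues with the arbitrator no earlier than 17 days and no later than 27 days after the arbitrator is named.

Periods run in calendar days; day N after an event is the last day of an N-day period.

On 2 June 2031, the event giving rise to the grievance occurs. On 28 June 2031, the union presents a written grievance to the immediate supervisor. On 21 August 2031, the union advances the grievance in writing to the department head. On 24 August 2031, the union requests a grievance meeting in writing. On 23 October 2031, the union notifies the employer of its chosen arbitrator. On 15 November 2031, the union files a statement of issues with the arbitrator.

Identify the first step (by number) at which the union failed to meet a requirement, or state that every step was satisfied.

Step 2

Step 1: the window is 6–29 days after 2 June 2031 (when the grieved event occurs), so 8 June 2031 through 1 July 2031; 28 June 2031 falls inside that range.
Step 2: 45 days after 28 June 2031 (when the written grievance is presented to the supervisor) is 12 August 2031; done 21 August 2031 — 9 days late.
The analysis stops there.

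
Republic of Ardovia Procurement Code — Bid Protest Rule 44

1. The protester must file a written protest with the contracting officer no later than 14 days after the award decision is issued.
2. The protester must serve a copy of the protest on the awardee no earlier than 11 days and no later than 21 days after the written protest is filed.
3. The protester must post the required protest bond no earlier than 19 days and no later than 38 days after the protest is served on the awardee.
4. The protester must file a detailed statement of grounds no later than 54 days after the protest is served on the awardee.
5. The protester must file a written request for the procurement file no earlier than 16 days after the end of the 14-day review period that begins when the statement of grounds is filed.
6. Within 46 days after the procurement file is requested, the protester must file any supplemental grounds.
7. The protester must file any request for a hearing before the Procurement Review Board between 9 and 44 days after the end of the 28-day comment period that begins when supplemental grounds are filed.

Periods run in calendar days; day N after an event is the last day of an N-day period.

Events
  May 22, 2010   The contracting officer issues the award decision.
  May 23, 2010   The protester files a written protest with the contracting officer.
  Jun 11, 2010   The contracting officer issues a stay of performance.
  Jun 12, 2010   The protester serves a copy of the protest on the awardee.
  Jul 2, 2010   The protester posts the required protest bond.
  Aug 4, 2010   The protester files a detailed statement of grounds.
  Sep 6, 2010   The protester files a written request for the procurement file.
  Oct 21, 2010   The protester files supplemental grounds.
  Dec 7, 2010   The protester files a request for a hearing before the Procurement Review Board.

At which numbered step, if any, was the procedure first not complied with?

Step 1: 14 days after May 22, 2010 (when the award decision is issued) is Jun 5, 2010; done May 23, 2010 — timely.
Step 2: the window is 11–21 days after May 23, 2010 (when the written protest is filed), so Jun 3, 2010 through Jun 13, 2010; Jun 12, 2010 falls inside that range.
Step 3: the window is 19–38 days after Jun 12, 2010 (when the protest is served on the awardee), so Jul 1, 2010 through Jul 20, 2010; Jul 2, 2010 falls inside that range.
Step 4: 54 days after Jun 12, 2010 (when the protest is served on the awardee) is Aug 5, 2010; Aug 4, 2010 is within that limit.
Step 5: the earliest permitted date is 16 days after Aug 18, 2010 (end of the 14-day review period, which began when the statement of grounds is filed on Aug 4, 2010), i.e. Sep 3, 2010; done Sep 6, 2010, after the minimum wait.
Step 6: 46 days after Sep 6, 2010 (when the procurement file is requested) is Oct 22, 2010; Oct 21, 2010 is within that limit.
Step 7: the window is 9–44 days after Nov 18, 2010 (end of the 28-day comment period, which began when supplemental grounds are filed on Oct 21, 2010), so Nov 27, 2010 through Jan 1, 2011; Dec 7, 2010 falls inside that range.

None — every step was satisfied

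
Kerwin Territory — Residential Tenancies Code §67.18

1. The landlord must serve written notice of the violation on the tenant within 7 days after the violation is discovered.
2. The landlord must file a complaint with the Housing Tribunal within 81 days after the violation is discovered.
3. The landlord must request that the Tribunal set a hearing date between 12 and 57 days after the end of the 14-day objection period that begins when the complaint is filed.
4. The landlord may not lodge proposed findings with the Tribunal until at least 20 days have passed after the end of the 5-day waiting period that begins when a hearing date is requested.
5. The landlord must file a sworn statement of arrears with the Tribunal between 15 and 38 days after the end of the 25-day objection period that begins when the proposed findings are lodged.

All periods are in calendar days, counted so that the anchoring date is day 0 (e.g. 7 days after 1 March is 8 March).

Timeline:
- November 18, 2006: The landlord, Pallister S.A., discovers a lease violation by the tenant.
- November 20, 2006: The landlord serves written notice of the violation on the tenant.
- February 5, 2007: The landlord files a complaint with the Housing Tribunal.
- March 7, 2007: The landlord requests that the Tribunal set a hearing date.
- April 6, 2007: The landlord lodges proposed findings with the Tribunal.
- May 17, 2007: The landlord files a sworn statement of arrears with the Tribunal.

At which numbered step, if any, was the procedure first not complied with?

Step 1 — counting 7 days from November 18, 2006 (when the violation is discovered) gives a deadline of November 25, 2006; November 20, 2006 is within that limit.
Step 2 — counting 81 days from November 18, 2006 (when the violation is discovered) gives a deadline of February 7, 2007; done February 5, 2007 — timely.
Step 3 — 12 and 57 days from February 19, 2007 (end of the 14-day objection period, which began when the complaint is filed on February 5, 2007) are March 3, 2007 and April 17, 2007 respectively; done March 7, 2007 — within the window.
Step 4 — must wait 20 days from March 12, 2007 (end of the 5-day waiting period, which began when a hearing date is requested on March 7, 2007), so not before April 1, 2007; done April 6, 2007 — permitted.
Step 5 — 15 and 38 days from May 1, 2007 (end of the 25-day objection period, which began when the proposed findings are lodged on April 6, 2007) are May 16, 2007 and June 8, 2007 respectively; done May 17, 2007 — within the window.

None — every step was satisfied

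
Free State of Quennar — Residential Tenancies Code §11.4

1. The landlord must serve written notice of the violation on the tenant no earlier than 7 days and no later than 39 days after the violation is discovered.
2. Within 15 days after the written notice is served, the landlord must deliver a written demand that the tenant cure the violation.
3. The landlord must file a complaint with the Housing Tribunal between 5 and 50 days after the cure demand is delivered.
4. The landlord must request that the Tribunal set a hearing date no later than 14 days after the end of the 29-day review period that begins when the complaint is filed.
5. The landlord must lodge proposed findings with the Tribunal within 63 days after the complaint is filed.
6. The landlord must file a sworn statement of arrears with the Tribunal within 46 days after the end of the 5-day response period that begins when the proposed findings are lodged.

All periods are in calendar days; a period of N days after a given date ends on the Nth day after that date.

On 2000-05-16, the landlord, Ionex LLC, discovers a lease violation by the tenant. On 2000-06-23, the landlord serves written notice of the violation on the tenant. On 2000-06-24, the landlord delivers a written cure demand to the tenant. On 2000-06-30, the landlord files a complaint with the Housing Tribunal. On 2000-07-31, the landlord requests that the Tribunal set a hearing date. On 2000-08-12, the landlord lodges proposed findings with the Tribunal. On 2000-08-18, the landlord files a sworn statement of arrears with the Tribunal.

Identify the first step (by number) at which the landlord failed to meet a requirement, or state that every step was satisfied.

Step 1 — 7 and 39 days from 2000-05-16 (when the violation is discovered) are 2000-05-23 and 2000-06-24 respectively; done 2000-06-23, which is between those dates.
Step 2 — counting 15 days from 2000-06-23 (when the written notice is served) gives a deadline of 2000-07-08; done 2000-06-24 — timely.
Step 3 — 5 and 50 days from 2000-06-24 (when the cure demand is delivered) are 2000-06-29 and 2000-08-13 respectively; 2000-06-30 falls inside that range.
Step 4 — counting 14 days from 2000-07-29 (end of the 29-day review period, which began when the complaint is filed on 2000-06-30) gives a deadline of 2000-08-12; done 2000-07-31 — timely.
Step 5 — counting 63 days from 2000-06-30 (when the complaint is filed) gives a deadline of 2000-09-01; 2000-08-12 is within that limit.
Step 6 — counting 46 days from 2000-08-17 (end of the 5-day response period, which began when the proposed findings are lodged on 2000-08-12) gives a deadline of 2000-10-02; 2000-08-18 is within that limit.

None — every step was satisfied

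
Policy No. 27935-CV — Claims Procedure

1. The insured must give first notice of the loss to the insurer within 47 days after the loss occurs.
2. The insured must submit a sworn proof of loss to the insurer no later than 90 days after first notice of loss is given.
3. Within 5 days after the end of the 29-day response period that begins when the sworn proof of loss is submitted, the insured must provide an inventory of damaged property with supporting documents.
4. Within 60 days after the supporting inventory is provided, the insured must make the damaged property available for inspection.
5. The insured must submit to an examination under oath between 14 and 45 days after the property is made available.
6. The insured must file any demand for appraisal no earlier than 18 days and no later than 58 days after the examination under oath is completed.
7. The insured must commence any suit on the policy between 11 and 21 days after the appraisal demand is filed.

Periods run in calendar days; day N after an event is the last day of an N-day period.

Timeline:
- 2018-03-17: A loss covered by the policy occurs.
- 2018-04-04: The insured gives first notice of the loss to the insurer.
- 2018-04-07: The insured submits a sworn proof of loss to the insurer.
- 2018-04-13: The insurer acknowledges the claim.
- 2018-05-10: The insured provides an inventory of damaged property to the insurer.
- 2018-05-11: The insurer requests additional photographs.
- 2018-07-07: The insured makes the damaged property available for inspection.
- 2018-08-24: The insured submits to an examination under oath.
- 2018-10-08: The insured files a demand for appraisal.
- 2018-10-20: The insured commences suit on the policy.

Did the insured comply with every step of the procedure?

Step 1 — counting 47 days from 2018-03-17 (when the loss occurs) gives a deadline of 2018-05-03; completed 2018-04-04, before the deadline.
Step 2 — counting 90 days from 2018-04-04 (when first notice of loss is given) gives a deadline of 2018-07-03; 2018-04-07 is within that limit.
Step 3 — counting 5 days from 2018-05-06 (end of the 29-day response period, which began when the sworn proof of loss is submitted on 2018-04-07) gives a deadline of 2018-05-11; done 2018-05-10 — timely.
Step 4 — counting 60 days from 2018-05-10 (when the supporting inventory is provided) gives a deadline of 2018-07-09; done 2018-07-07 — timely.
Step 5 — 14 and 45 days from 2018-07-07 (when the property is made available) are 2018-07-21 and 2018-08-21 respectively; done 2018-08-24 — 3 days after the window closed.

No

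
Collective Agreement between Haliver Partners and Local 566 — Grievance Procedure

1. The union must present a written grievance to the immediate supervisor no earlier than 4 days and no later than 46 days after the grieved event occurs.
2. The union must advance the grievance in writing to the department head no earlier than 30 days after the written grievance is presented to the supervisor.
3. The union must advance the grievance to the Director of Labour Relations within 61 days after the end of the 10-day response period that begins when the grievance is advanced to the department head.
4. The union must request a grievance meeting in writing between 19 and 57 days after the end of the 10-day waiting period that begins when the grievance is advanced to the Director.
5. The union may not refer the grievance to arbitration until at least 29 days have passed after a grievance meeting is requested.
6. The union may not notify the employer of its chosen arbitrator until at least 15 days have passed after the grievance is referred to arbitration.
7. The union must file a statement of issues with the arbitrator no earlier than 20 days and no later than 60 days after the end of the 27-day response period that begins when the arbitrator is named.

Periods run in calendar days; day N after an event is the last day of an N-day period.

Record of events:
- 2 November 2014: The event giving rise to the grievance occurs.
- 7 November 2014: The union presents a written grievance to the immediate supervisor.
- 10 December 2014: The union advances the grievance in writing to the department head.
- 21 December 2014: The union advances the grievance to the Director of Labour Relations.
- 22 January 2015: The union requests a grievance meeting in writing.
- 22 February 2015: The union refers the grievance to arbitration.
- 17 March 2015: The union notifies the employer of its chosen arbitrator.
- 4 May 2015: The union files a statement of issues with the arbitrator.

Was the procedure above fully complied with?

Step 1: the window is 4–46 days after 2 November 2014 (when the grieved event occurs), so 6 November 2014 through 18 December 2014; done 7 November 2014, which is between those dates.
Step 2: the earliest permitted date is 30 days after 7 November 2014 (when the written grievance is presented to the supervisor), i.e. 7 December 2014; 10 December 2014 is on or after that date.
Step 3: 61 days after 20 December 2014 (end of the 10-day response period, which began when the grievance is advanced to the department head on 10 December 2014) is 19 February 2015; done 21 December 2014 — timely.
Step 4: the window is 19–57 days after 31 December 2014 (end of the 10-day waiting period, which began when the grievance is advanced to the Director on 21 December 2014), so 19 January 2015 through 26 February 2015; 22 January 2015 falls inside that range.
Step 5: the earliest permitted date is 29 days after 22 January 2015 (when a grievance meeting is requested), i.e. 20 February 2015; done 22 February 2015, after the minimum wait.
Step 6: the earliest permitted date is 15 days after 22 February 2015 (when the grievance is referred to arbitration), i.e. 9 March 2015; done 17 March 2015 — permitted.
Step 7: the window is 20–60 days after 13 April 2015 (end of the 27-day response period, which began when the arbitrator is named on 17 March 2015), so 3 May 2015 through 12 June 2015; 4 May 2015 falls inside that range.

Yes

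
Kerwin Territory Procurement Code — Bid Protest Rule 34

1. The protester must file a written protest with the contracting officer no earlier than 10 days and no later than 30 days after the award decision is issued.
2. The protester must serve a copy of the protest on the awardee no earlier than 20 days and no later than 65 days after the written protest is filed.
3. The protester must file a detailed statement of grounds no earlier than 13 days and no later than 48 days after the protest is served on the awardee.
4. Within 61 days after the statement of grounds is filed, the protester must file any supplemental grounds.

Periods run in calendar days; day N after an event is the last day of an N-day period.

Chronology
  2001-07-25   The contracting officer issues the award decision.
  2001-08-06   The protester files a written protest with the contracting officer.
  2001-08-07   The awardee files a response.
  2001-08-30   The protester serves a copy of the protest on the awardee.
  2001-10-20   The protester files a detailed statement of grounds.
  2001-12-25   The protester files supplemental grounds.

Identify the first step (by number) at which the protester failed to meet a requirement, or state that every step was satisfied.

Step 3

Step 1: the window is 10–30 days after 2001-07-25 (when the award decision is issued), so 2001-08-04 through 2001-08-24; done 2001-08-06 — within the window.
Step 2: the window is 20–65 days after 2001-08-06 (when the written protest is filed), so 2001-08-26 through 2001-10-10; done 2001-08-30 — within the window.
Step 3: the window is 13–48 days after 2001-08-30 (when the protest is served on the awardee), so 2001-09-12 through 2001-10-17; done 2001-10-20 — 3 days after the window closed.
That is the first point of non-compliance.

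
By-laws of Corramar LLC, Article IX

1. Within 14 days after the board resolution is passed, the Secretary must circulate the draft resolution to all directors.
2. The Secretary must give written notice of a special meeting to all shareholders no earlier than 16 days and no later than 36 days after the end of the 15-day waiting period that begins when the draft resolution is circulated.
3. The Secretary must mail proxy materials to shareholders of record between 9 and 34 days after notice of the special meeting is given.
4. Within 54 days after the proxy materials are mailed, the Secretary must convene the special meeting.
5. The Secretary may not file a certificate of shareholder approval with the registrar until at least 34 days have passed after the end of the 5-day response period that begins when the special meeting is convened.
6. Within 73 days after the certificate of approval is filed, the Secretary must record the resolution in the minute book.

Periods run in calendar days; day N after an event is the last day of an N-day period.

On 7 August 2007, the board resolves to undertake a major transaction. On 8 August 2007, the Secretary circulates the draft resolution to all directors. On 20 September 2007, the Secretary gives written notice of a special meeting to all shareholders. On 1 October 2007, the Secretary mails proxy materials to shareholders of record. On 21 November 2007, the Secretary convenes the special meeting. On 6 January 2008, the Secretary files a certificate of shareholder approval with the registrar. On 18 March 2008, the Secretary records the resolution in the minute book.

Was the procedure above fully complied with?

Yes

Step 1 — counting 14 days from 7 August 2007 (when the board resolution is passed) gives a deadline of 21 August 2007; 8 August 2007 is within that limit.
Step 2 — 16 and 36 days from 23 August 2007 (end of the 15-day waiting period, which began when the draft resolution is circulated on 8 August 2007) are 8 September 2007 and 28 September 2007 respectively; 20 September 2007 falls inside that range.
Step 3 — 9 and 34 days from 20 September 2007 (when notice of the special meeting is given) are 29 September 2007 and 24 October 2007 respectively; 1 October 2007 falls inside that range.
Step 4 — counting 54 days from 1 October 2007 (when the proxy materials are mailed) gives a deadline of 24 November 2007; completed 21 November 2007, before the deadline.
Step 5 — must wait 34 days from 26 November 2007 (end of the 5-day response period, which began when the special meeting is convened on 21 November 2007), so not before 30 December 2007; done 6 January 2008, after the minimum wait.
Step 6 — counting 73 days from 6 January 2008 (when the certificate of approval is filed) gives a deadline of 19 March 2008; 18 March 2008 is within that limit.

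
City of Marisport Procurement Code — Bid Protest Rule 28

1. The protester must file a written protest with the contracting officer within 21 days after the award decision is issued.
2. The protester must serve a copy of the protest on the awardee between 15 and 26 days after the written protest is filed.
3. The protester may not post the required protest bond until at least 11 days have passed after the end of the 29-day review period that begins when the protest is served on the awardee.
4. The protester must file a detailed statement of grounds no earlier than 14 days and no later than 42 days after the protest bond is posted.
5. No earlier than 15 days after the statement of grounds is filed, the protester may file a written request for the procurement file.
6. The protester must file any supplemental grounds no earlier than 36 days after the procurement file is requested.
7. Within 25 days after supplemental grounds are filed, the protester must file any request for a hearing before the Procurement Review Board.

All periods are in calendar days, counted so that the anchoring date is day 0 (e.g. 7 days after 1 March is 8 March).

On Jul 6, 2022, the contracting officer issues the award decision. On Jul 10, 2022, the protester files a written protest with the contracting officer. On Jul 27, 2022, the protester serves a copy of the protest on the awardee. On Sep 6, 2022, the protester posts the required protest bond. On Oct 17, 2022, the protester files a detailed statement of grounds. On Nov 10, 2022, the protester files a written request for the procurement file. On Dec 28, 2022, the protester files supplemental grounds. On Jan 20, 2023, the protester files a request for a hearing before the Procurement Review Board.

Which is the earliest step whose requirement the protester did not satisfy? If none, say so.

None — every step was satisfied

(1) due by Jul 6, 2022 + 21 days = Jul 27, 2022; done Jul 10, 2022 — timely.
(2) the permitted window runs from Jul 10, 2022 + 15 = Jul 25, 2022 to Jul 10, 2022 + 26 = Aug 5, 2022; Jul 27, 2022 falls inside that range.
(3) permitted from Aug 25, 2022 + 11 days = Sep 5, 2022 onward; done Sep 6, 2022, after the minimum wait.
(4) the permitted window runs from Sep 6, 2022 + 14 = Sep 20, 2022 to Sep 6, 2022 + 42 = Oct 18, 2022; done Oct 17, 2022 — within the window.
(5) permitted from Oct 17, 2022 + 15 days = Nov 1, 2022 onward; Nov 10, 2022 is on or after that date.
(6) permitted from Nov 10, 2022 + 36 days = Dec 16, 2022 onward; done Dec 28, 2022 — permitted.
(7) due by Dec 28, 2022 + 25 days = Jan 22, 2023; done Jan 20, 2023 — timely.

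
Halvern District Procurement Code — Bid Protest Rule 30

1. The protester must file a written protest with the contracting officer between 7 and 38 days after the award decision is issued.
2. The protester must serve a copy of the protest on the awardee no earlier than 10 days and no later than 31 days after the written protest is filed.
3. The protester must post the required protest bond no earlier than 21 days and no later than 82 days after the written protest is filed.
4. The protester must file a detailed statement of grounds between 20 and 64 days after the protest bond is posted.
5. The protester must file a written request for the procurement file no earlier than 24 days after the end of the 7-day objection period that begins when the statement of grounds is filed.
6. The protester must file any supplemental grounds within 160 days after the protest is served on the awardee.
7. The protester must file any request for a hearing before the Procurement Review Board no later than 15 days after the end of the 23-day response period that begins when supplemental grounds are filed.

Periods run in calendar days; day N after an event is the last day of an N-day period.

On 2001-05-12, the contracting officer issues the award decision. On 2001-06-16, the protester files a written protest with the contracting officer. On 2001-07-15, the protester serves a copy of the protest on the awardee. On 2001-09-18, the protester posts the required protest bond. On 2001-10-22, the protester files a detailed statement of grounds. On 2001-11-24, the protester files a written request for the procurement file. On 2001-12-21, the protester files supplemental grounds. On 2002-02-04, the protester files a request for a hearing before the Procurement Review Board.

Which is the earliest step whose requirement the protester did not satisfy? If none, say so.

Step 1 — 7 and 38 days from 2001-05-12 (when the award decision is issued) are 2001-05-19 and 2001-06-19 respectively; done 2001-06-16, which is between those dates.
Step 2 — 10 and 31 days from 2001-06-16 (when the written protest is filed) are 2001-06-26 and 2001-07-17 respectively; 2001-07-15 falls inside that range.
Step 3 — 21 and 82 days from 2001-06-16 (when the written protest is filed) are 2001-07-07 and 2001-09-06 respectively; done 2001-09-18 — 12 days after the window closed.
That is the first point of non-compliance.

Step 3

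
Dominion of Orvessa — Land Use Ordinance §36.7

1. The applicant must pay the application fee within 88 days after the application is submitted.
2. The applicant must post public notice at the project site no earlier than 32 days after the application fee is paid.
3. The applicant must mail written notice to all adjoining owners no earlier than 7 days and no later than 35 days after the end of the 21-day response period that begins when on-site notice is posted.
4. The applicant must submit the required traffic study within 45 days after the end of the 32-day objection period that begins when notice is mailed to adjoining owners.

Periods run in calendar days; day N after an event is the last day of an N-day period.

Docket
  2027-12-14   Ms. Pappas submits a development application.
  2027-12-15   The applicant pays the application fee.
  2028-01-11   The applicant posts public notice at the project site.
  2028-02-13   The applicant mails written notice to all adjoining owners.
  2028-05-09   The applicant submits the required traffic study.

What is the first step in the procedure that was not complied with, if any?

Step 2

Step 1 — counting 88 days from 2027-12-14 (when the application is submitted) gives a deadline of 2028-03-11; completed 2027-12-15, before the deadline.
Step 2 — must wait 32 days from 2027-12-15 (when the application fee is paid), so not before 2028-01-16; acted on 2028-01-11, 5 days prematurely.
The procedure was therefore not followed at step 2.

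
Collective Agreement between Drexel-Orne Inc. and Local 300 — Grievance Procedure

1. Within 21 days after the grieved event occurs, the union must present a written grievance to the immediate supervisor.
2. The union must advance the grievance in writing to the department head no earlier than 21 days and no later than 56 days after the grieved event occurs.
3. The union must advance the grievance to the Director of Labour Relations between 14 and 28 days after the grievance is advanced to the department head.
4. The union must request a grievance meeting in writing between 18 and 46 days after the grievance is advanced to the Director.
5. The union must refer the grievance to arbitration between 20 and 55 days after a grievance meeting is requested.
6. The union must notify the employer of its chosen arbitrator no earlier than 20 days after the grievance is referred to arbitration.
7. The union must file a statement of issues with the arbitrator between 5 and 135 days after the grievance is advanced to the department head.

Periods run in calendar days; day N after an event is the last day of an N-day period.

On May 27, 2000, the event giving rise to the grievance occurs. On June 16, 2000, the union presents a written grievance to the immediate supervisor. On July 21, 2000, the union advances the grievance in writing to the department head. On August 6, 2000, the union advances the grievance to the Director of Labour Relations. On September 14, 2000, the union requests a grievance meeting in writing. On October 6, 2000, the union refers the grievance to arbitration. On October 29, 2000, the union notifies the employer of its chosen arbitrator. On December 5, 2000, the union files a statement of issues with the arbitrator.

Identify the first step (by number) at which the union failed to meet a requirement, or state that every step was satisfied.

Step 1 — counting 21 days from May 27, 2000 (when the grieved event occurs) gives a deadline of June 17, 2000; done June 16, 2000 — timely.
Step 2 — 21 and 56 days from May 27, 2000 (when the grieved event occurs) are June 17, 2000 and July 22, 2000 respectively; done July 21, 2000 — within the window.
Step 3 — 14 and 28 days from July 21, 2000 (when the grievance is advanced to the department head) are August 4, 2000 and August 18, 2000 respectively; done August 6, 2000 — within the window.
Step 4 — 18 and 46 days from August 6, 2000 (when the grievance is advanced to the Director) are August 24, 2000 and September 21, 2000 respectively; done September 14, 2000, which is between those dates.
Step 5 — 20 and 55 days from September 14, 2000 (when a grievance meeting is requested) are October 4, 2000 and November 8, 2000 respectively; done October 6, 2000, which is between those dates.
Step 6 — must wait 20 days from October 6, 2000 (when the grievance is referred to arbitration), so not before October 26, 2000; October 29, 2000 is on or after that date.
Step 7 — 5 and 135 days from July 21, 2000 (when the grievance is advanced to the department head) are July 26, 2000 and December 3, 2000 respectively; December 5, 2000 is 2 days past the end of the window.

Step 7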